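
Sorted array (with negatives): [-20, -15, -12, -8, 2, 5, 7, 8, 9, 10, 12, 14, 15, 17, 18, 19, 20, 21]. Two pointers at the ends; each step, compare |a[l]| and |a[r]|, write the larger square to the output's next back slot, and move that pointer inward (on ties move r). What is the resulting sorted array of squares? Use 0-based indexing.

[4, 25, 49, 64, 64, 81, 100, 144, 144, 196, 225, 225, 289, 324, 361, 400, 400, 441]

[0,17] |-20|<=|21| out[17]=441 → r--
[0,16] |-20|<=|20| out[16]=400 → r--
[0,15] |-20|>|19| out[15]=400 → l++
[1,15] |-15|<=|19| out[14]=361 → r--
[1,14] |-15|<=|18| out[13]=324 → r--
[1,13] |-15|<=|17| out[12]=289 → r--
[1,12] |-15|<=|15| out[11]=225 → r--
[1,11] |-15|>|14| out[10]=225 → l++
[2,11] |-12|<=|14| out[9]=196 → r--
[2,10] |-12|<=|12| out[8]=144 → r--
[2,9] |-12|>|10| out[7]=144 → l++
[3,9] |-8|<=|10| out[6]=100 → r--
[3,8] |-8|<=|9| out[5]=81 → r--
[3,7] |-8|<=|8| out[4]=64 → r--
[3,6] |-8|>|7| out[3]=64 → l++
[4,6] |2|<=|7| out[2]=49 → r--
[4,5] |2|<=|5| out[1]=25 → r--
[4,4] |2|<=|2| out[0]=4 → r--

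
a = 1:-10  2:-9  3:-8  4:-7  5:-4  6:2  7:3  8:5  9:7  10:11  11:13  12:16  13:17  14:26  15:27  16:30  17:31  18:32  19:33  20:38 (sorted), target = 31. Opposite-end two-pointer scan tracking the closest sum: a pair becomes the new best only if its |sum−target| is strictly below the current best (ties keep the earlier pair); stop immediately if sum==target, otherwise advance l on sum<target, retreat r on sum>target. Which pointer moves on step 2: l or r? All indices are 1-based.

l=1 r=20: -10+38=28 d=3 *, l++
l=2 r=20: -9+38=29 d=2 *, l++

l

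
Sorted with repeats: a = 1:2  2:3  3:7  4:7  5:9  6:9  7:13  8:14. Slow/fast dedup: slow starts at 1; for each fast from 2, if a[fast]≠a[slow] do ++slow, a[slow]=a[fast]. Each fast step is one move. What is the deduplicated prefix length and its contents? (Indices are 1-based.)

(s=1,f=2) a[fast]=3≠a[slow]=2 write a[2]=3 → slow++,fast++
(s=2,f=3) a[fast]=7≠a[slow]=3 write a[3]=7 → slow++,fast++
(s=3,f=4) a[fast]=7=a[slow] dup → fast++
(s=3,f=5) a[fast]=9≠a[slow]=7 write a[4]=9 → slow++,fast++
(s=4,f=6) a[fast]=9=a[slow] dup → fast++
(s=4,f=7) a[fast]=13≠a[slow]=9 write a[5]=13 → slow++,fast++
(s=5,f=8) a[fast]=14≠a[slow]=13 write a[6]=14 → slow++,fast++

length 6; prefix = [2, 3, 7, 9, 13, 14]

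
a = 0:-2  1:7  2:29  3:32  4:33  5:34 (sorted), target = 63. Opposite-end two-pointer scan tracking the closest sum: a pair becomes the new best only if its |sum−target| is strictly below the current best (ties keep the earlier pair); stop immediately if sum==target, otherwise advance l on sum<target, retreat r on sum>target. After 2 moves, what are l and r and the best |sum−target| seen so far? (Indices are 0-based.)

[0,5] -2+34=32 d=31 * → l++
[1,5] 7+34=41 d=22 * → l++

l=2, r=5, best |Δ|=22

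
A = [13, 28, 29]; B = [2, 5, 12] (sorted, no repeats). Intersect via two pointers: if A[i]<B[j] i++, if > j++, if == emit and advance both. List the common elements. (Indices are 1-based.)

i=1 j=1: 13>2, j++
i=1 j=2: 13>5, j++
i=1 j=3: 13>12, j++

intersection = []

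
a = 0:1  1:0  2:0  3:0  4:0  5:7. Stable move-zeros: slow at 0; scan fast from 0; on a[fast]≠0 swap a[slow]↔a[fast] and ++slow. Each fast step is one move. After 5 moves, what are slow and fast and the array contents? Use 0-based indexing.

slow=0 fast=0: a[fast]=1≠0 swap→a[0]=1, slow++,fast++
slow=1 fast=1: a[fast]=0, fast++
slow=1 fast=2: a[fast]=0, fast++
slow=1 fast=3: a[fast]=0, fast++
slow=1 fast=4: a[fast]=0, fast++

slow=1, fast=5, a=[1, 0, 0, 0, 0, 7]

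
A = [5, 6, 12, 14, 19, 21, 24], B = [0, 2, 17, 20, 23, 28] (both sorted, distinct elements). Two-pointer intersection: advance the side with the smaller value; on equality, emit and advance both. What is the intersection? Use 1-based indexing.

intersection = []

[i=1,j=1] 5>0 → j++
[i=1,j=2] 5>2 → j++
[i=1,j=3] 5<17 → i++
[i=2,j=3] 6<17 → i++
[i=3,j=3] 12<17 → i++
[i=4,j=3] 14<17 → i++
[i=5,j=3] 19>17 → j++
[i=5,j=4] 19<20 → i++
[i=6,j=4] 21>20 → j++
[i=6,j=5] 21<23 → i++
[i=7,j=5] 24>23 → j++
[i=7,j=6] 24<28 → i++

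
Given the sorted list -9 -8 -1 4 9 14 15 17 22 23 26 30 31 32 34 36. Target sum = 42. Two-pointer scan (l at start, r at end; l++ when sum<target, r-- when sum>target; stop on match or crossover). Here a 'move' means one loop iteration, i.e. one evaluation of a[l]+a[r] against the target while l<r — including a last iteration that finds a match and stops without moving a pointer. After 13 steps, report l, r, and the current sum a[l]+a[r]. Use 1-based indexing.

[1,16] -9+36=27 <42 → l++
[2,16] -8+36=28 <42 → l++
[3,16] -1+36=35 <42 → l++
[4,16] 4+36=40 <42 → l++
[5,16] 9+36=45 >42 → r--
[5,15] 9+34=43 >42 → r--
[5,14] 9+32=41 <42 → l++
[6,14] 14+32=46 >42 → r--
[6,13] 14+31=45 >42 → r--
[6,12] 14+30=44 >42 → r--
[6,11] 14+26=40 <42 → l++
[7,11] 15+26=41 <42 → l++
[8,11] 17+26=43 >42 → r--

l=8, r=10, sum=40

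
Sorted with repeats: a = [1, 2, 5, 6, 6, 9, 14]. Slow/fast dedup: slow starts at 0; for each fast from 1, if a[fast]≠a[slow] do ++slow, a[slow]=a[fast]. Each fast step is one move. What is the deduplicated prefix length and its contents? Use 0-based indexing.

(s=0,f=1) a[fast]=2≠a[slow]=1 write a[1]=2 → slow++,fast++
(s=1,f=2) a[fast]=5≠a[slow]=2 write a[2]=5 → slow++,fast++
(s=2,f=3) a[fast]=6≠a[slow]=5 write a[3]=6 → slow++,fast++
(s=3,f=4) a[fast]=6=a[slow] dup → fast++
(s=3,f=5) a[fast]=9≠a[slow]=6 write a[4]=9 → slow++,fast++
(s=4,f=6) a[fast]=14≠a[slow]=9 write a[5]=14 → slow++,fast++

length 6; prefix = [1, 2, 5, 6, 9, 14]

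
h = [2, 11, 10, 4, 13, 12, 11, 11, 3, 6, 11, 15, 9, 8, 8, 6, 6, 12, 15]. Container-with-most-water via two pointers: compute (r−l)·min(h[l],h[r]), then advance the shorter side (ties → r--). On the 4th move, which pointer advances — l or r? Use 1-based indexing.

l=1 r=19: min(2,15)*18=36 best=36 *, l++
l=2 r=19: min(11,15)*17=187 best=187 *, l++
l=3 r=19: min(10,15)*16=160 best=187, l++
l=4 r=19: min(4,15)*15=60 best=187, l++

l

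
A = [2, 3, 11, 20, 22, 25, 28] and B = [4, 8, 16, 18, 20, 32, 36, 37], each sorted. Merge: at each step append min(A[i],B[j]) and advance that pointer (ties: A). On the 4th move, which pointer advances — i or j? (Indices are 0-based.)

[i=0,j=0] A[i]=2<=B[j]=4 take 2 → i++
[i=1,j=0] A[i]=3<=B[j]=4 take 3 → i++
[i=2,j=0] A[i]=11>B[j]=4 take 4 → j++
[i=2,j=1] A[i]=11>B[j]=8 take 8 → j++

j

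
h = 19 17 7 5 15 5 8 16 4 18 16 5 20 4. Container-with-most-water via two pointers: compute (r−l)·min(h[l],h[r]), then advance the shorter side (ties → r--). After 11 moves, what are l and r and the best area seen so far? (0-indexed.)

l=0 r=13: min(19,4)*13=52 best=52 *, r--
l=0 r=12: min(19,20)*12=228 best=228 *, l++
l=1 r=12: min(17,20)*11=187 best=228, l++
l=2 r=12: min(7,20)*10=70 best=228, l++
l=3 r=12: min(5,20)*9=45 best=228, l++
l=4 r=12: min(15,20)*8=120 best=228, l++
l=5 r=12: min(5,20)*7=35 best=228, l++
l=6 r=12: min(8,20)*6=48 best=228, l++
l=7 r=12: min(16,20)*5=80 best=228, l++
l=8 r=12: min(4,20)*4=16 best=228, l++
l=9 r=12: min(18,20)*3=54 best=228, l++

l=10, r=12, best area=228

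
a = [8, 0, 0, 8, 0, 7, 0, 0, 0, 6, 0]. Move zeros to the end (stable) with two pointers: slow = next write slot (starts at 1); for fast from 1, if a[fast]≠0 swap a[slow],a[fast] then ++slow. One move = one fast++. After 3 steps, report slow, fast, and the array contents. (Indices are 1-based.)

slow=2, fast=4, a=[8, 0, 0, 8, 0, 7, 0, 0, 0, 6, 0]

(s=1,f=1) a[fast]=8≠0 swap→a[1]=8 → slow++,fast++
(s=2,f=2) a[fast]=0 → fast++
(s=2,f=3) a[fast]=0 → fast++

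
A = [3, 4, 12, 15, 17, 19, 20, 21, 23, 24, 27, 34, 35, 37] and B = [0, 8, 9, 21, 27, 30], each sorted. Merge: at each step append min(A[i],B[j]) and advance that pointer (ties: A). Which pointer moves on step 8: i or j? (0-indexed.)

i

i=0 j=0: A[i]=3>B[j]=0 take 0, j++
i=0 j=1: A[i]=3<=B[j]=8 take 3, i++
i=1 j=1: A[i]=4<=B[j]=8 take 4, i++
i=2 j=1: A[i]=12>B[j]=8 take 8, j++
i=2 j=2: A[i]=12>B[j]=9 take 9, j++
i=2 j=3: A[i]=12<=B[j]=21 take 12, i++
i=3 j=3: A[i]=15<=B[j]=21 take 15, i++
i=4 j=3: A[i]=17<=B[j]=21 take 17, i++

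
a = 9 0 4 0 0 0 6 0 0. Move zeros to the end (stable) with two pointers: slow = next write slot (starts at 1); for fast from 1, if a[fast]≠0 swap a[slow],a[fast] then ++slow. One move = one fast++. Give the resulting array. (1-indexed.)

(s=1,f=1) a[fast]=9≠0 swap→a[1]=9 → slow++,fast++
(s=2,f=2) a[fast]=0 → fast++
(s=2,f=3) a[fast]=4≠0 swap→a[2]=4 → slow++,fast++
(s=3,f=4) a[fast]=0 → fast++
(s=3,f=5) a[fast]=0 → fast++
(s=3,f=6) a[fast]=0 → fast++
(s=3,f=7) a[fast]=6≠0 swap→a[3]=6 → slow++,fast++
(s=4,f=8) a[fast]=0 → fast++
(s=4,f=9) a[fast]=0 → fast++

[9, 4, 6, 0, 0, 0, 0, 0, 0]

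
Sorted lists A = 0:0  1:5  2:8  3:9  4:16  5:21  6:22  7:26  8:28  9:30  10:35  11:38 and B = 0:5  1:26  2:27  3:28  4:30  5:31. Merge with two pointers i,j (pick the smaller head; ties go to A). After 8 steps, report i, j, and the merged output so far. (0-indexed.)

[i=0,j=0] A[i]=0<=B[j]=5 take 0 → i++
[i=1,j=0] A[i]=5<=B[j]=5 take 5 → i++
[i=2,j=0] A[i]=8>B[j]=5 take 5 → j++
[i=2,j=1] A[i]=8<=B[j]=26 take 8 → i++
[i=3,j=1] A[i]=9<=B[j]=26 take 9 → i++
[i=4,j=1] A[i]=16<=B[j]=26 take 16 → i++
[i=5,j=1] A[i]=21<=B[j]=26 take 21 → i++
[i=6,j=1] A[i]=22<=B[j]=26 take 22 → i++

i=7, j=1, merged so far=[0, 5, 5, 8, 9, 16, 21, 22]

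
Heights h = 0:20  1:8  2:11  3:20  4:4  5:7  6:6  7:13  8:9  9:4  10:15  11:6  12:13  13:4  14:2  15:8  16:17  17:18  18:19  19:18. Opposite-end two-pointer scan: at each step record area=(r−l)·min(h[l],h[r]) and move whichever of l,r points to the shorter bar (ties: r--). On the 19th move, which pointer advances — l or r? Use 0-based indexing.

r

l=0 r=19: min(20,18)*19=342 best=342 *, r--
l=0 r=18: min(20,19)*18=342 best=342, r--
l=0 r=17: min(20,18)*17=306 best=342, r--
l=0 r=16: min(20,17)*16=272 best=342, r--
l=0 r=15: min(20,8)*15=120 best=342, r--
l=0 r=14: min(20,2)*14=28 best=342, r--
l=0 r=13: min(20,4)*13=52 best=342, r--
l=0 r=12: min(20,13)*12=156 best=342, r--
l=0 r=11: min(20,6)*11=66 best=342, r--
l=0 r=10: min(20,15)*10=150 best=342, r--
l=0 r=9: min(20,4)*9=36 best=342, r--
l=0 r=8: min(20,9)*8=72 best=342, r--
l=0 r=7: min(20,13)*7=91 best=342, r--
l=0 r=6: min(20,6)*6=36 best=342, r--
l=0 r=5: min(20,7)*5=35 best=342, r--
l=0 r=4: min(20,4)*4=16 best=342, r--
l=0 r=3: min(20,20)*3=60 best=342, r--
l=0 r=2: min(20,11)*2=22 best=342, r--
l=0 r=1: min(20,8)*1=8 best=342, r--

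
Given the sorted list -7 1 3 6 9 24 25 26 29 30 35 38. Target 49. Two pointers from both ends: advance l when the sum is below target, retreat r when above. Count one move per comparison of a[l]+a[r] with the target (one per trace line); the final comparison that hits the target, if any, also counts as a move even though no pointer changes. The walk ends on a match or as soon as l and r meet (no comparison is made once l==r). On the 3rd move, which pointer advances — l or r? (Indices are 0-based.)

l

l=0 r=11: -7+38=31 <49, l++
l=1 r=11: 1+38=39 <49, l++
l=2 r=11: 3+38=41 <49, l++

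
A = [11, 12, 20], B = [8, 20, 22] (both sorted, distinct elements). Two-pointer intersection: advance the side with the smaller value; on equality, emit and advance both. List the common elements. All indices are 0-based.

i=0 j=0: 11>8, j++
i=0 j=1: 11<20, i++
i=1 j=1: 12<20, i++
i=2 j=1: 20==20 emit, i++,j++

intersection = [20]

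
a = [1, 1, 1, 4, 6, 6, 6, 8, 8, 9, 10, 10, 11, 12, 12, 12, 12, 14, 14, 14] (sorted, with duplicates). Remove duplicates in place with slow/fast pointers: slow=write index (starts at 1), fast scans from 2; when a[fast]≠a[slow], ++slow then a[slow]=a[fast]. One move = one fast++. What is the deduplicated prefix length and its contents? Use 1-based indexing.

length 9; prefix = [1, 4, 6, 8, 9, 10, 11, 12, 14]

(s=1,f=2) a[fast]=1=a[slow] dup → fast++
(s=1,f=3) a[fast]=1=a[slow] dup → fast++
(s=1,f=4) a[fast]=4≠a[slow]=1 write a[2]=4 → slow++,fast++
(s=2,f=5) a[fast]=6≠a[slow]=4 write a[3]=6 → slow++,fast++
(s=3,f=6) a[fast]=6=a[slow] dup → fast++
(s=3,f=7) a[fast]=6=a[slow] dup → fast++
(s=3,f=8) a[fast]=8≠a[slow]=6 write a[4]=8 → slow++,fast++
(s=4,f=9) a[fast]=8=a[slow] dup → fast++
(s=4,f=10) a[fast]=9≠a[slow]=8 write a[5]=9 → slow++,fast++
(s=5,f=11) a[fast]=10≠a[slow]=9 write a[6]=10 → slow++,fast++
(s=6,f=12) a[fast]=10=a[slow] dup → fast++
(s=6,f=13) a[fast]=11≠a[slow]=10 write a[7]=11 → slow++,fast++
(s=7,f=14) a[fast]=12≠a[slow]=11 write a[8]=12 → slow++,fast++
(s=8,f=15) a[fast]=12=a[slow] dup → fast++
(s=8,f=16) a[fast]=12=a[slow] dup → fast++
(s=8,f=17) a[fast]=12=a[slow] dup → fast++
(s=8,f=18) a[fast]=14≠a[slow]=12 write a[9]=14 → slow++,fast++
(s=9,f=19) a[fast]=14=a[slow] dup → fast++
(s=9,f=20) a[fast]=14=a[slow] dup → fast++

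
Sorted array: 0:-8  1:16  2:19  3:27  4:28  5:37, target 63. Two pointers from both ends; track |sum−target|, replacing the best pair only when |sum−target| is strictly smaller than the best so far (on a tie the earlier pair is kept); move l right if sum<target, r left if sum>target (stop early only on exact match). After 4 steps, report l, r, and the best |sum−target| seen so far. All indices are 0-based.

l=3, r=4, best |Δ|=1

[0,5] -8+37=29 d=34 * → l++
[1,5] 16+37=53 d=10 * → l++
[2,5] 19+37=56 d=7 * → l++
[3,5] 27+37=64 d=1 * → r--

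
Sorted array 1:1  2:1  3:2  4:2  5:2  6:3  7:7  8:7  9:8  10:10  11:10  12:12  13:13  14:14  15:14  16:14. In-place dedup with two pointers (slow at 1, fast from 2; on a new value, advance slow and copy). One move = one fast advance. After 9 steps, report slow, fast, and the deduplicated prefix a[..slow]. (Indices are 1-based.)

slow=1 fast=2: a[fast]=1=a[slow] dup, fast++
slow=1 fast=3: a[fast]=2≠a[slow]=1 write a[2]=2, slow++,fast++
slow=2 fast=4: a[fast]=2=a[slow] dup, fast++
slow=2 fast=5: a[fast]=2=a[slow] dup, fast++
slow=2 fast=6: a[fast]=3≠a[slow]=2 write a[3]=3, slow++,fast++
slow=3 fast=7: a[fast]=7≠a[slow]=3 write a[4]=7, slow++,fast++
slow=4 fast=8: a[fast]=7=a[slow] dup, fast++
slow=4 fast=9: a[fast]=8≠a[slow]=7 write a[5]=8, slow++,fast++
slow=5 fast=10: a[fast]=10≠a[slow]=8 write a[6]=10, slow++,fast++

slow=6, fast=11, prefix=[1, 2, 3, 7, 8, 10]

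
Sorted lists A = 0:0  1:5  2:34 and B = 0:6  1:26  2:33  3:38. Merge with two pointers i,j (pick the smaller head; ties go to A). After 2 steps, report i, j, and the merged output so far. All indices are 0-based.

i=2, j=0, merged so far=[0, 5]

[i=0,j=0] A[i]=0<=B[j]=6 take 0 → i++
[i=1,j=0] A[i]=5<=B[j]=6 take 5 → i++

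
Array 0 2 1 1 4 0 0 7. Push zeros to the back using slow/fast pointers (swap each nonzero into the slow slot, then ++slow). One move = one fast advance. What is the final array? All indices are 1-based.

[2, 1, 1, 4, 7, 0, 0, 0]

(s=1,f=1) a[fast]=0 → fast++
(s=1,f=2) a[fast]=2≠0 swap→a[1]=2 → slow++,fast++
(s=2,f=3) a[fast]=1≠0 swap→a[2]=1 → slow++,fast++
(s=3,f=4) a[fast]=1≠0 swap→a[3]=1 → slow++,fast++
(s=4,f=5) a[fast]=4≠0 swap→a[4]=4 → slow++,fast++
(s=5,f=6) a[fast]=0 → fast++
(s=5,f=7) a[fast]=0 → fast++
(s=5,f=8) a[fast]=7≠0 swap→a[5]=7 → slow++,fast++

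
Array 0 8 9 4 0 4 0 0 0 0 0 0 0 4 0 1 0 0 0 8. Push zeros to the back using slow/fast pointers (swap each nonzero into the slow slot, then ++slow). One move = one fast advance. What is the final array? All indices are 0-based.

[8, 9, 4, 4, 4, 1, 8, 0, 0, 0, 0, 0, 0, 0, 0, 0, 0, 0, 0, 0]

slow=0 fast=0: a[fast]=0, fast++
slow=0 fast=1: a[fast]=8≠0 swap→a[0]=8, slow++,fast++
slow=1 fast=2: a[fast]=9≠0 swap→a[1]=9, slow++,fast++
slow=2 fast=3: a[fast]=4≠0 swap→a[2]=4, slow++,fast++
slow=3 fast=4: a[fast]=0, fast++
slow=3 fast=5: a[fast]=4≠0 swap→a[3]=4, slow++,fast++
slow=4 fast=6: a[fast]=0, fast++
slow=4 fast=7: a[fast]=0, fast++
slow=4 fast=8: a[fast]=0, fast++
slow=4 fast=9: a[fast]=0, fast++
slow=4 fast=10: a[fast]=0, fast++
slow=4 fast=11: a[fast]=0, fast++
slow=4 fast=12: a[fast]=0, fast++
slow=4 fast=13: a[fast]=4≠0 swap→a[4]=4, slow++,fast++
slow=5 fast=14: a[fast]=0, fast++
slow=5 fast=15: a[fast]=1≠0 swap→a[5]=1, slow++,fast++
slow=6 fast=16: a[fast]=0, fast++
slow=6 fast=17: a[fast]=0, fast++
slow=6 fast=18: a[fast]=0, fast++
slow=6 fast=19: a[fast]=8≠0 swap→a[6]=8, slow++,fast++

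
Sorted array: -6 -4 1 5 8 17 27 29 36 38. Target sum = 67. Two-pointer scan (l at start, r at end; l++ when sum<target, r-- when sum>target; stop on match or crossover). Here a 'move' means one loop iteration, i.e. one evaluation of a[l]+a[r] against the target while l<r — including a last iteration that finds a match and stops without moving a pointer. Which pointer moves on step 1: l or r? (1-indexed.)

[1,10] -6+38=32 <67 → l++

l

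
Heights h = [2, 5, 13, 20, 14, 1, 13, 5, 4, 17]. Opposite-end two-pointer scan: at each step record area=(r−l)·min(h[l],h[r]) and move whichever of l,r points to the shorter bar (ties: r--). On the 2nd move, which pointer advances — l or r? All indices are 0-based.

l

l=0 r=9: min(2,17)*9=18 best=18 *, l++
l=1 r=9: min(5,17)*8=40 best=40 *, l++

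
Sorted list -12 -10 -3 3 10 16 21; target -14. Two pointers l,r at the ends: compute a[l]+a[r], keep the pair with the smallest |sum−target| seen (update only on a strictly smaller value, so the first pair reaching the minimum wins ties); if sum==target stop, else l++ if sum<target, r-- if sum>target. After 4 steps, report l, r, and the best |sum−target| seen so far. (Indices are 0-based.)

l=0, r=2, best |Δ|=5

[0,6] -12+21=9 d=23 * → r--
[0,5] -12+16=4 d=18 * → r--
[0,4] -12+10=-2 d=12 * → r--
[0,3] -12+3=-9 d=5 * → r--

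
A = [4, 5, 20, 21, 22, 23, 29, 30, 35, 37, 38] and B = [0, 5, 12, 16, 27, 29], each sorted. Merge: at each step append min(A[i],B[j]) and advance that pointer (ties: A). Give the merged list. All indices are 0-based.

[0, 4, 5, 5, 12, 16, 20, 21, 22, 23, 27, 29, 29, 30, 35, 37, 38]

i=0 j=0: A[i]=4>B[j]=0 take 0, j++
i=0 j=1: A[i]=4<=B[j]=5 take 4, i++
i=1 j=1: A[i]=5<=B[j]=5 take 5, i++
i=2 j=1: A[i]=20>B[j]=5 take 5, j++
i=2 j=2: A[i]=20>B[j]=12 take 12, j++
i=2 j=3: A[i]=20>B[j]=16 take 16, j++
i=2 j=4: A[i]=20<=B[j]=27 take 20, i++
i=3 j=4: A[i]=21<=B[j]=27 take 21, i++
i=4 j=4: A[i]=22<=B[j]=27 take 22, i++
i=5 j=4: A[i]=23<=B[j]=27 take 23, i++
i=6 j=4: A[i]=29>B[j]=27 take 27, j++
i=6 j=5: A[i]=29<=B[j]=29 take 29, i++
i=7 j=5: A[i]=30>B[j]=29 take 29, j++
i=7 j=6: B done, take A[i]=30, i++
i=8 j=6: B done, take A[i]=35, i++
i=9 j=6: B done, take A[i]=37, i++
i=10 j=6: B done, take A[i]=38, i++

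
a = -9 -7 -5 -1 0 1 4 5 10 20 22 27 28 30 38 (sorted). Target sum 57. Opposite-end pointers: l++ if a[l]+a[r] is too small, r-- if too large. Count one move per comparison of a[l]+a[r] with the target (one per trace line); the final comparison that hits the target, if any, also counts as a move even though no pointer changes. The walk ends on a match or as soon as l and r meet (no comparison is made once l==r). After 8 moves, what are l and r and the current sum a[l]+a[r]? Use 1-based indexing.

l=9, r=15, sum=48

[1,15] -9+38=29 <57 → l++
[2,15] -7+38=31 <57 → l++
[3,15] -5+38=33 <57 → l++
[4,15] -1+38=37 <57 → l++
[5,15] 0+38=38 <57 → l++
[6,15] 1+38=39 <57 → l++
[7,15] 4+38=42 <57 → l++
[8,15] 5+38=43 <57 → l++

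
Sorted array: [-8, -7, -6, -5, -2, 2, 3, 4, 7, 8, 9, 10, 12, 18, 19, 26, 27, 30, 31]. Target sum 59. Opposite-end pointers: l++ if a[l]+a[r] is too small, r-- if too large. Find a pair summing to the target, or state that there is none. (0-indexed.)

no pair

l=0 r=18: -8+31=23 <59, l++
l=1 r=18: -7+31=24 <59, l++
l=2 r=18: -6+31=25 <59, l++
l=3 r=18: -5+31=26 <59, l++
l=4 r=18: -2+31=29 <59, l++
l=5 r=18: 2+31=33 <59, l++
l=6 r=18: 3+31=34 <59, l++
l=7 r=18: 4+31=35 <59, l++
l=8 r=18: 7+31=38 <59, l++
l=9 r=18: 8+31=39 <59, l++
l=10 r=18: 9+31=40 <59, l++
l=11 r=18: 10+31=41 <59, l++
l=12 r=18: 12+31=43 <59, l++
l=13 r=18: 18+31=49 <59, l++
l=14 r=18: 19+31=50 <59, l++
l=15 r=18: 26+31=57 <59, l++
l=16 r=18: 27+31=58 <59, l++
l=17 r=18: 30+31=61 >59, r--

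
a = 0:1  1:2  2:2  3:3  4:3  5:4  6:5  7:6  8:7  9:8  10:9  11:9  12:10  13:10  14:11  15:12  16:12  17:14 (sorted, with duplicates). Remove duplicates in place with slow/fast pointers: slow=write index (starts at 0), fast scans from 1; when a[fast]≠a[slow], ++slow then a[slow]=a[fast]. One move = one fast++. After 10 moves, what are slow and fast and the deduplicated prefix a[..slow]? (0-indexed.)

slow=8, fast=11, prefix=[1, 2, 3, 4, 5, 6, 7, 8, 9]

(s=0,f=1) a[fast]=2≠a[slow]=1 write a[1]=2 → slow++,fast++
(s=1,f=2) a[fast]=2=a[slow] dup → fast++
(s=1,f=3) a[fast]=3≠a[slow]=2 write a[2]=3 → slow++,fast++
(s=2,f=4) a[fast]=3=a[slow] dup → fast++
(s=2,f=5) a[fast]=4≠a[slow]=3 write a[3]=4 → slow++,fast++
(s=3,f=6) a[fast]=5≠a[slow]=4 write a[4]=5 → slow++,fast++
(s=4,f=7) a[fast]=6≠a[slow]=5 write a[5]=6 → slow++,fast++
(s=5,f=8) a[fast]=7≠a[slow]=6 write a[6]=7 → slow++,fast++
(s=6,f=9) a[fast]=8≠a[slow]=7 write a[7]=8 → slow++,fast++
(s=7,f=10) a[fast]=9≠a[slow]=8 write a[8]=9 → slow++,fast++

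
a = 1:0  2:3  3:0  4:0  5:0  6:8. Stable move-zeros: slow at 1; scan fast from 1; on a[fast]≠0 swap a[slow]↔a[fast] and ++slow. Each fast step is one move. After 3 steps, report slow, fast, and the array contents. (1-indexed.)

slow=1 fast=1: a[fast]=0, fast++
slow=1 fast=2: a[fast]=3≠0 swap→a[1]=3, slow++,fast++
slow=2 fast=3: a[fast]=0, fast++

slow=2, fast=4, a=[3, 0, 0, 0, 0, 8]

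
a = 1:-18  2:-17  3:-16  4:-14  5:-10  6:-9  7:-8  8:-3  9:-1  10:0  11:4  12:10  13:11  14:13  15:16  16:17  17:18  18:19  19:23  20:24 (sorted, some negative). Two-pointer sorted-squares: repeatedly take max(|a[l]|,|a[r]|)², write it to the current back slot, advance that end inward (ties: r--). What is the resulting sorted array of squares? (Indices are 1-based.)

[0, 1, 9, 16, 64, 81, 100, 100, 121, 169, 196, 256, 256, 289, 289, 324, 324, 361, 529, 576]

[1,20] |-18|<=|24| out[20]=576 → r--
[1,19] |-18|<=|23| out[19]=529 → r--
[1,18] |-18|<=|19| out[18]=361 → r--
[1,17] |-18|<=|18| out[17]=324 → r--
[1,16] |-18|>|17| out[16]=324 → l++
[2,16] |-17|<=|17| out[15]=289 → r--
[2,15] |-17|>|16| out[14]=289 → l++
[3,15] |-16|<=|16| out[13]=256 → r--
[3,14] |-16|>|13| out[12]=256 → l++
[4,14] |-14|>|13| out[11]=196 → l++
[5,14] |-10|<=|13| out[10]=169 → r--
[5,13] |-10|<=|11| out[9]=121 → r--
[5,12] |-10|<=|10| out[8]=100 → r--
[5,11] |-10|>|4| out[7]=100 → l++
[6,11] |-9|>|4| out[6]=81 → l++
[7,11] |-8|>|4| out[5]=64 → l++
[8,11] |-3|<=|4| out[4]=16 → r--
[8,10] |-3|>|0| out[3]=9 → l++
[9,10] |-1|>|0| out[2]=1 → l++
[10,10] |0|<=|0| out[1]=0 → r--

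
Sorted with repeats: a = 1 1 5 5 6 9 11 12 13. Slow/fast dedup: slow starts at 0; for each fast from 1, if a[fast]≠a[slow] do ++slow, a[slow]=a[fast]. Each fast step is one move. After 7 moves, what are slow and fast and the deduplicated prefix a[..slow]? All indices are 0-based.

slow=0 fast=1: a[fast]=1=a[slow] dup, fast++
slow=0 fast=2: a[fast]=5≠a[slow]=1 write a[1]=5, slow++,fast++
slow=1 fast=3: a[fast]=5=a[slow] dup, fast++
slow=1 fast=4: a[fast]=6≠a[slow]=5 write a[2]=6, slow++,fast++
slow=2 fast=5: a[fast]=9≠a[slow]=6 write a[3]=9, slow++,fast++
slow=3 fast=6: a[fast]=11≠a[slow]=9 write a[4]=11, slow++,fast++
slow=4 fast=7: a[fast]=12≠a[slow]=11 write a[5]=12, slow++,fast++

slow=5, fast=8, prefix=[1, 5, 6, 9, 11, 12]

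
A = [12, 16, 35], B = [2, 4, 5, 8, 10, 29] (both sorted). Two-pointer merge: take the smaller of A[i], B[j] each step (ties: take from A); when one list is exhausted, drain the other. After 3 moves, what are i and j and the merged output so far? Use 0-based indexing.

[i=0,j=0] A[i]=12>B[j]=2 take 2 → j++
[i=0,j=1] A[i]=12>B[j]=4 take 4 → j++
[i=0,j=2] A[i]=12>B[j]=5 take 5 → j++

i=0, j=3, merged so far=[2, 4, 5]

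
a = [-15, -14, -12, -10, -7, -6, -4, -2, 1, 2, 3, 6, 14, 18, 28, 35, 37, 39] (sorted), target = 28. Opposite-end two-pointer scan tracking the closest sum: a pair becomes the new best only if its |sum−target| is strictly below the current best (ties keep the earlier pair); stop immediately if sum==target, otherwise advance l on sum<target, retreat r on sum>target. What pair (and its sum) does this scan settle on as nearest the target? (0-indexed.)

pair (-7, 35) with sum 28 (|Δ|=0)

l=0 r=17: -15+39=24 d=4 *, l++
l=1 r=17: -14+39=25 d=3 *, l++
l=2 r=17: -12+39=27 d=1 *, l++
l=3 r=17: -10+39=29 d=1, r--
l=3 r=16: -10+37=27 d=1, l++
l=4 r=16: -7+37=30 d=2, r--
l=4 r=15: -7+35=28 d=0 *, stop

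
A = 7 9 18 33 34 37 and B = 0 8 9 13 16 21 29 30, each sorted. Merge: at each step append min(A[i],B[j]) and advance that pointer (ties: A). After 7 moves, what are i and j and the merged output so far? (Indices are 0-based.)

i=2, j=5, merged so far=[0, 7, 8, 9, 9, 13, 16]

[i=0,j=0] A[i]=7>B[j]=0 take 0 → j++
[i=0,j=1] A[i]=7<=B[j]=8 take 7 → i++
[i=1,j=1] A[i]=9>B[j]=8 take 8 → j++
[i=1,j=2] A[i]=9<=B[j]=9 take 9 → i++
[i=2,j=2] A[i]=18>B[j]=9 take 9 → j++
[i=2,j=3] A[i]=18>B[j]=13 take 13 → j++
[i=2,j=4] A[i]=18>B[j]=16 take 16 → j++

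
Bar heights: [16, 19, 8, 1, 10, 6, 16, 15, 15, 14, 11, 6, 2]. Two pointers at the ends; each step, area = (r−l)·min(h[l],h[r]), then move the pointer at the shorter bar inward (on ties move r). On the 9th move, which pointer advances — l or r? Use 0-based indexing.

r

[0,12] min(16,2)*12=24 best=24 * → r--
[0,11] min(16,6)*11=66 best=66 * → r--
[0,10] min(16,11)*10=110 best=110 * → r--
[0,9] min(16,14)*9=126 best=126 * → r--
[0,8] min(16,15)*8=120 best=126 → r--
[0,7] min(16,15)*7=105 best=126 → r--
[0,6] min(16,16)*6=96 best=126 → r--
[0,5] min(16,6)*5=30 best=126 → r--
[0,4] min(16,10)*4=40 best=126 → r--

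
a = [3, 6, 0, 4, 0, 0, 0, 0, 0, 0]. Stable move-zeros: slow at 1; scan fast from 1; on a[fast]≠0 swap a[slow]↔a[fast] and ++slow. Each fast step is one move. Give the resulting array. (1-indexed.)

[3, 6, 4, 0, 0, 0, 0, 0, 0, 0]

slow=1 fast=1: a[fast]=3≠0 swap→a[1]=3, slow++,fast++
slow=2 fast=2: a[fast]=6≠0 swap→a[2]=6, slow++,fast++
slow=3 fast=3: a[fast]=0, fast++
slow=3 fast=4: a[fast]=4≠0 swap→a[3]=4, slow++,fast++
slow=4 fast=5: a[fast]=0, fast++
slow=4 fast=6: a[fast]=0, fast++
slow=4 fast=7: a[fast]=0, fast++
slow=4 fast=8: a[fast]=0, fast++
slow=4 fast=9: a[fast]=0, fast++
slow=4 fast=10: a[fast]=0, fast++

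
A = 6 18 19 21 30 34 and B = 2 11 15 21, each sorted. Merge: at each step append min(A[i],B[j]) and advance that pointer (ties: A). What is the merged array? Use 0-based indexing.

[2, 6, 11, 15, 18, 19, 21, 21, 30, 34]

i=0 j=0: A[i]=6>B[j]=2 take 2, j++
i=0 j=1: A[i]=6<=B[j]=11 take 6, i++
i=1 j=1: A[i]=18>B[j]=11 take 11, j++
i=1 j=2: A[i]=18>B[j]=15 take 15, j++
i=1 j=3: A[i]=18<=B[j]=21 take 18, i++
i=2 j=3: A[i]=19<=B[j]=21 take 19, i++
i=3 j=3: A[i]=21<=B[j]=21 take 21, i++
i=4 j=3: A[i]=30>B[j]=21 take 21, j++
i=4 j=4: B done, take A[i]=30, i++
i=5 j=4: B done, take A[i]=34, i++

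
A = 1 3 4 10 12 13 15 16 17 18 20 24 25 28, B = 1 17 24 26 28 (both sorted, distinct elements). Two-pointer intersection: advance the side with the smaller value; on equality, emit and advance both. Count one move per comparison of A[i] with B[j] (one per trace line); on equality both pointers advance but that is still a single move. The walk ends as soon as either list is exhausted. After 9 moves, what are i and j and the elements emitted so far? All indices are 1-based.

[i=1,j=1] 1==1 emit → i++,j++
[i=2,j=2] 3<17 → i++
[i=3,j=2] 4<17 → i++
[i=4,j=2] 10<17 → i++
[i=5,j=2] 12<17 → i++
[i=6,j=2] 13<17 → i++
[i=7,j=2] 15<17 → i++
[i=8,j=2] 16<17 → i++
[i=9,j=2] 17==17 emit → i++,j++

i=10, j=3, emitted=[1, 17]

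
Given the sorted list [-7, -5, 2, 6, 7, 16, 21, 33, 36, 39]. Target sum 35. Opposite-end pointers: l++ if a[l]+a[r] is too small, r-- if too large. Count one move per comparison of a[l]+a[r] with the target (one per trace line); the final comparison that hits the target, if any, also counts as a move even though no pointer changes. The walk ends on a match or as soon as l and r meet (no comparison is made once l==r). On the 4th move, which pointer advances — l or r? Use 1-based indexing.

r

l=1 r=10: -7+39=32 <35, l++
l=2 r=10: -5+39=34 <35, l++
l=3 r=10: 2+39=41 >35, r--
l=3 r=9: 2+36=38 >35, r--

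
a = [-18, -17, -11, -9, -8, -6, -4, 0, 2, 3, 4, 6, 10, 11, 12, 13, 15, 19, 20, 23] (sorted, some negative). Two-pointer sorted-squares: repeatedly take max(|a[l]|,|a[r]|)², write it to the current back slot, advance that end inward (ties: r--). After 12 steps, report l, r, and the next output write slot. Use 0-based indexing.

l=4, r=11, next write slot=7

l=0 r=19: |-18|<=|23| out[19]=529, r--
l=0 r=18: |-18|<=|20| out[18]=400, r--
l=0 r=17: |-18|<=|19| out[17]=361, r--
l=0 r=16: |-18|>|15| out[16]=324, l++
l=1 r=16: |-17|>|15| out[15]=289, l++
l=2 r=16: |-11|<=|15| out[14]=225, r--
l=2 r=15: |-11|<=|13| out[13]=169, r--
l=2 r=14: |-11|<=|12| out[12]=144, r--
l=2 r=13: |-11|<=|11| out[11]=121, r--
l=2 r=12: |-11|>|10| out[10]=121, l++
l=3 r=12: |-9|<=|10| out[9]=100, r--
l=3 r=11: |-9|>|6| out[8]=81, l++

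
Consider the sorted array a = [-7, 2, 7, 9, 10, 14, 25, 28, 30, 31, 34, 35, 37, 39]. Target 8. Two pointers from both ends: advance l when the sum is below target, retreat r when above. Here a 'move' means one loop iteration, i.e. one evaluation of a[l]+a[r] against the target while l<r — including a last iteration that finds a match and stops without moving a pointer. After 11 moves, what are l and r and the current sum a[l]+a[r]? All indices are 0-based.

[0,13] -7+39=32 >8 → r--
[0,12] -7+37=30 >8 → r--
[0,11] -7+35=28 >8 → r--
[0,10] -7+34=27 >8 → r--
[0,9] -7+31=24 >8 → r--
[0,8] -7+30=23 >8 → r--
[0,7] -7+28=21 >8 → r--
[0,6] -7+25=18 >8 → r--
[0,5] -7+14=7 <8 → l++
[1,5] 2+14=16 >8 → r--
[1,4] 2+10=12 >8 → r--

l=1, r=3, sum=11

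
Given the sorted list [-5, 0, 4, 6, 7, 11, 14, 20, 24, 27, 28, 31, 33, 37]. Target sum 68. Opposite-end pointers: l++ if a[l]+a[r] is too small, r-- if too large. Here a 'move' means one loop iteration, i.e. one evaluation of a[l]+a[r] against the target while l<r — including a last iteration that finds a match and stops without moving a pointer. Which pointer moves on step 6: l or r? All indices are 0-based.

[0,13] -5+37=32 <68 → l++
[1,13] 0+37=37 <68 → l++
[2,13] 4+37=41 <68 → l++
[3,13] 6+37=43 <68 → l++
[4,13] 7+37=44 <68 → l++
[5,13] 11+37=48 <68 → l++

l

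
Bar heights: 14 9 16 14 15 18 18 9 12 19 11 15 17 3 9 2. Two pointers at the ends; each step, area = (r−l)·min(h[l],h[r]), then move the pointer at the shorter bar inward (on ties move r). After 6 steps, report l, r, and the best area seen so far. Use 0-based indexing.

l=3, r=12, best area=168

l=0 r=15: min(14,2)*15=30 best=30 *, r--
l=0 r=14: min(14,9)*14=126 best=126 *, r--
l=0 r=13: min(14,3)*13=39 best=126, r--
l=0 r=12: min(14,17)*12=168 best=168 *, l++
l=1 r=12: min(9,17)*11=99 best=168, l++
l=2 r=12: min(16,17)*10=160 best=168, l++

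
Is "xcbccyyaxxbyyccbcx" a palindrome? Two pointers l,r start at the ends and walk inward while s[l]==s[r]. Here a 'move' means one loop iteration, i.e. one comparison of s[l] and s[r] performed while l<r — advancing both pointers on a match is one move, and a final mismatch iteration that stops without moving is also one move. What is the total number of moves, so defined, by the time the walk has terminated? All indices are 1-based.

8 moves

[1,18] 'x'=='x' → l++,r--
[2,17] 'c'=='c' → l++,r--
[3,16] 'b'=='b' → l++,r--
[4,15] 'c'=='c' → l++,r--
[5,14] 'c'=='c' → l++,r--
[6,13] 'y'=='y' → l++,r--
[7,12] 'y'=='y' → l++,r--
[8,11] 'a'!='b' → stop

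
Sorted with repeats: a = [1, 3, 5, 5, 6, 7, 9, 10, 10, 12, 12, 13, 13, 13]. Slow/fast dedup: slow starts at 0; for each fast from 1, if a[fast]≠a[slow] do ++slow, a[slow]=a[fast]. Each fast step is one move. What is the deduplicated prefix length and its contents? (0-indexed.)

(s=0,f=1) a[fast]=3≠a[slow]=1 write a[1]=3 → slow++,fast++
(s=1,f=2) a[fast]=5≠a[slow]=3 write a[2]=5 → slow++,fast++
(s=2,f=3) a[fast]=5=a[slow] dup → fast++
(s=2,f=4) a[fast]=6≠a[slow]=5 write a[3]=6 → slow++,fast++
(s=3,f=5) a[fast]=7≠a[slow]=6 write a[4]=7 → slow++,fast++
(s=4,f=6) a[fast]=9≠a[slow]=7 write a[5]=9 → slow++,fast++
(s=5,f=7) a[fast]=10≠a[slow]=9 write a[6]=10 → slow++,fast++
(s=6,f=8) a[fast]=10=a[slow] dup → fast++
(s=6,f=9) a[fast]=12≠a[slow]=10 write a[7]=12 → slow++,fast++
(s=7,f=10) a[fast]=12=a[slow] dup → fast++
(s=7,f=11) a[fast]=13≠a[slow]=12 write a[8]=13 → slow++,fast++
(s=8,f=12) a[fast]=13=a[slow] dup → fast++
(s=8,f=13) a[fast]=13=a[slow] dup → fast++

length 9; prefix = [1, 3, 5, 6, 7, 9, 10, 12, 13]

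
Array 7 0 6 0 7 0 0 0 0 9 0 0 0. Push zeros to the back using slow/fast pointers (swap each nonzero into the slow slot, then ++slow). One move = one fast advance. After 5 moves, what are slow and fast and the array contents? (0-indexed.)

slow=0 fast=0: a[fast]=7≠0 swap→a[0]=7, slow++,fast++
slow=1 fast=1: a[fast]=0, fast++
slow=1 fast=2: a[fast]=6≠0 swap→a[1]=6, slow++,fast++
slow=2 fast=3: a[fast]=0, fast++
slow=2 fast=4: a[fast]=7≠0 swap→a[2]=7, slow++,fast++

slow=3, fast=5, a=[7, 6, 7, 0, 0, 0, 0, 0, 0, 9, 0, 0, 0]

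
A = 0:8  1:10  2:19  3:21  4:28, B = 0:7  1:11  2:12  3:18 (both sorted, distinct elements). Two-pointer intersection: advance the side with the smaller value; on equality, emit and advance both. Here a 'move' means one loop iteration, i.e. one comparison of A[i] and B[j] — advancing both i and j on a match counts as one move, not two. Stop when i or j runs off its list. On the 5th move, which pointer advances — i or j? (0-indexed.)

i=0 j=0: 8>7, j++
i=0 j=1: 8<11, i++
i=1 j=1: 10<11, i++
i=2 j=1: 19>11, j++
i=2 j=2: 19>12, j++

j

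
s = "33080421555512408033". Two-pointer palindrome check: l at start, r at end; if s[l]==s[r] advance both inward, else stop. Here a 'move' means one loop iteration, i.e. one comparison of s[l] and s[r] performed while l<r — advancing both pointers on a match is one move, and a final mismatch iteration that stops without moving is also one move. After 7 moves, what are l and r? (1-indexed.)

l=1 r=20: '3'=='3', l++,r--
l=2 r=19: '3'=='3', l++,r--
l=3 r=18: '0'=='0', l++,r--
l=4 r=17: '8'=='8', l++,r--
l=5 r=16: '0'=='0', l++,r--
l=6 r=15: '4'=='4', l++,r--
l=7 r=14: '2'=='2', l++,r--

l=8, r=13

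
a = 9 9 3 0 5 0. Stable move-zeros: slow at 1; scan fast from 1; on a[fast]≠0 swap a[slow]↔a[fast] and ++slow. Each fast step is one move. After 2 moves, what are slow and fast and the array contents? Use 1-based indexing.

slow=3, fast=3, a=[9, 9, 3, 0, 5, 0]

(s=1,f=1) a[fast]=9≠0 swap→a[1]=9 → slow++,fast++
(s=2,f=2) a[fast]=9≠0 swap→a[2]=9 → slow++,fast++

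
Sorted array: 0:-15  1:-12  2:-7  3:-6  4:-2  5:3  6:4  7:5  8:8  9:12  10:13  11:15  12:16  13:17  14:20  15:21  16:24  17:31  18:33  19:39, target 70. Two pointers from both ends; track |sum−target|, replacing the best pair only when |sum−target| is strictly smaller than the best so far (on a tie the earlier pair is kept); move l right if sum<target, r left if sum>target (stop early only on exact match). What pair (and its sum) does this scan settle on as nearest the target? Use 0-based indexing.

[0,19] -15+39=24 d=46 * → l++
[1,19] -12+39=27 d=43 * → l++
[2,19] -7+39=32 d=38 * → l++
[3,19] -6+39=33 d=37 * → l++
[4,19] -2+39=37 d=33 * → l++
[5,19] 3+39=42 d=28 * → l++
[6,19] 4+39=43 d=27 * → l++
[7,19] 5+39=44 d=26 * → l++
[8,19] 8+39=47 d=23 * → l++
[9,19] 12+39=51 d=19 * → l++
[10,19] 13+39=52 d=18 * → l++
[11,19] 15+39=54 d=16 * → l++
[12,19] 16+39=55 d=15 * → l++
[13,19] 17+39=56 d=14 * → l++
[14,19] 20+39=59 d=11 * → l++
[15,19] 21+39=60 d=10 * → l++
[16,19] 24+39=63 d=7 * → l++
[17,19] 31+39=70 d=0 * → stop

pair (31, 39) with sum 70 (|Δ|=0)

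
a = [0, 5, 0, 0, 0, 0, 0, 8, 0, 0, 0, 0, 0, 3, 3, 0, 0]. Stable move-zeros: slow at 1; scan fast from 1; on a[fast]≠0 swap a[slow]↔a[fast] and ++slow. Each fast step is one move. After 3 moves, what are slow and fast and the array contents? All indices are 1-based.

slow=2, fast=4, a=[5, 0, 0, 0, 0, 0, 0, 8, 0, 0, 0, 0, 0, 3, 3, 0, 0]

(s=1,f=1) a[fast]=0 → fast++
(s=1,f=2) a[fast]=5≠0 swap→a[1]=5 → slow++,fast++
(s=2,f=3) a[fast]=0 → fast++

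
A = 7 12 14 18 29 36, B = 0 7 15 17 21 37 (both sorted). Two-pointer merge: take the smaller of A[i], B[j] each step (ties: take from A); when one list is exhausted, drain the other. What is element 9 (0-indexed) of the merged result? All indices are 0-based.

merged[9] = 29

[i=0,j=0] A[i]=7>B[j]=0 take 0 → j++
[i=0,j=1] A[i]=7<=B[j]=7 take 7 → i++
[i=1,j=1] A[i]=12>B[j]=7 take 7 → j++
[i=1,j=2] A[i]=12<=B[j]=15 take 12 → i++
[i=2,j=2] A[i]=14<=B[j]=15 take 14 → i++
[i=3,j=2] A[i]=18>B[j]=15 take 15 → j++
[i=3,j=3] A[i]=18>B[j]=17 take 17 → j++
[i=3,j=4] A[i]=18<=B[j]=21 take 18 → i++
[i=4,j=4] A[i]=29>B[j]=21 take 21 → j++
[i=4,j=5] A[i]=29<=B[j]=37 take 29 → i++
[i=5,j=5] A[i]=36<=B[j]=37 take 36 → i++
[i=6,j=5] A done, take B[j]=37 → j++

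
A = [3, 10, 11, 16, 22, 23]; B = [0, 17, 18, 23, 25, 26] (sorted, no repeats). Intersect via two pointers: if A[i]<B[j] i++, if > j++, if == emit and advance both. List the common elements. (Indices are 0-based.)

intersection = [23]

i=0 j=0: 3>0, j++
i=0 j=1: 3<17, i++
i=1 j=1: 10<17, i++
i=2 j=1: 11<17, i++
i=3 j=1: 16<17, i++
i=4 j=1: 22>17, j++
i=4 j=2: 22>18, j++
i=4 j=3: 22<23, i++
i=5 j=3: 23==23 emit, i++,j++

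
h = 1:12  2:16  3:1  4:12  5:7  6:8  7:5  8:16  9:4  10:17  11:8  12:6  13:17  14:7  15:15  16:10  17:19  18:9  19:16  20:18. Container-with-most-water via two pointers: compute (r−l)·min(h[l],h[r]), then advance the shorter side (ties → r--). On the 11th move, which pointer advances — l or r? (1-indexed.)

[1,20] min(12,18)*19=228 best=228 * → l++
[2,20] min(16,18)*18=288 best=288 * → l++
[3,20] min(1,18)*17=17 best=288 → l++
[4,20] min(12,18)*16=192 best=288 → l++
[5,20] min(7,18)*15=105 best=288 → l++
[6,20] min(8,18)*14=112 best=288 → l++
[7,20] min(5,18)*13=65 best=288 → l++
[8,20] min(16,18)*12=192 best=288 → l++
[9,20] min(4,18)*11=44 best=288 → l++
[10,20] min(17,18)*10=170 best=288 → l++
[11,20] min(8,18)*9=72 best=288 → l++

l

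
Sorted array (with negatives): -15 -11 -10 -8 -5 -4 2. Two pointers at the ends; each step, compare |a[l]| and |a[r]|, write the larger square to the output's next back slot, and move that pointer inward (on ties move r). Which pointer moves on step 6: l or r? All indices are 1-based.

l=1 r=7: |-15|>|2| out[7]=225, l++
l=2 r=7: |-11|>|2| out[6]=121, l++
l=3 r=7: |-10|>|2| out[5]=100, l++
l=4 r=7: |-8|>|2| out[4]=64, l++
l=5 r=7: |-5|>|2| out[3]=25, l++
l=6 r=7: |-4|>|2| out[2]=16, l++

l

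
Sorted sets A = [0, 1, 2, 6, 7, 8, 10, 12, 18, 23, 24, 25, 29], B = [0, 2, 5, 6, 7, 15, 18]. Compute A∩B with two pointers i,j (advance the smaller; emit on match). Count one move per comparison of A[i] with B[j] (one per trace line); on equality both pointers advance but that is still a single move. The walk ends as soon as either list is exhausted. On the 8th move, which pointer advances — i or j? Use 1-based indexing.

i=1 j=1: 0==0 emit, i++,j++
i=2 j=2: 1<2, i++
i=3 j=2: 2==2 emit, i++,j++
i=4 j=3: 6>5, j++
i=4 j=4: 6==6 emit, i++,j++
i=5 j=5: 7==7 emit, i++,j++
i=6 j=6: 8<15, i++
i=7 j=6: 10<15, i++

i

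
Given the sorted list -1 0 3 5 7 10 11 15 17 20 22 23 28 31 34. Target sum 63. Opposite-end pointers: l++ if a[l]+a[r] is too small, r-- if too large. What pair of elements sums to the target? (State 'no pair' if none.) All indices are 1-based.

no pair

l=1 r=15: -1+34=33 <63, l++
l=2 r=15: 0+34=34 <63, l++
l=3 r=15: 3+34=37 <63, l++
l=4 r=15: 5+34=39 <63, l++
l=5 r=15: 7+34=41 <63, l++
l=6 r=15: 10+34=44 <63, l++
l=7 r=15: 11+34=45 <63, l++
l=8 r=15: 15+34=49 <63, l++
l=9 r=15: 17+34=51 <63, l++
l=10 r=15: 20+34=54 <63, l++
l=11 r=15: 22+34=56 <63, l++
l=12 r=15: 23+34=57 <63, l++
l=13 r=15: 28+34=62 <63, l++
l=14 r=15: 31+34=65 >63, r--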